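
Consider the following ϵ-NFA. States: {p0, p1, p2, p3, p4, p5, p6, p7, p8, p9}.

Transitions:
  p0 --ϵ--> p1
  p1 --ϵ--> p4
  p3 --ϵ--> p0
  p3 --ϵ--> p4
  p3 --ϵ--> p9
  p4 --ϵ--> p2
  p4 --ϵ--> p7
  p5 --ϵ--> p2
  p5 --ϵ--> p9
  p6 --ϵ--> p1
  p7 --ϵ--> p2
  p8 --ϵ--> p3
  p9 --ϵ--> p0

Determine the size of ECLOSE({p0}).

Start with {p0}.
From p0 via ϵ: add p1.
From p1 via ϵ: add p4.
From p4 via ϵ: add p2, p7.
ϵ-closure = {p0, p1, p2, p4, p7}, which has 5 states.

5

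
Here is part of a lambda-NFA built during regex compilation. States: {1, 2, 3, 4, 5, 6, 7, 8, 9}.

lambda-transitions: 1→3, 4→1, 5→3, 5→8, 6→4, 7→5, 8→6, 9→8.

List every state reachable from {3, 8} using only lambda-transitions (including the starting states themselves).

{1, 3, 4, 6, 8}

Start with {3, 8}.
From 8 via lambda: add 6.
From 6 via lambda: add 4.
From 4 via lambda: add 1.
No new states can be added; the closed set is {1, 3, 4, 6, 8}.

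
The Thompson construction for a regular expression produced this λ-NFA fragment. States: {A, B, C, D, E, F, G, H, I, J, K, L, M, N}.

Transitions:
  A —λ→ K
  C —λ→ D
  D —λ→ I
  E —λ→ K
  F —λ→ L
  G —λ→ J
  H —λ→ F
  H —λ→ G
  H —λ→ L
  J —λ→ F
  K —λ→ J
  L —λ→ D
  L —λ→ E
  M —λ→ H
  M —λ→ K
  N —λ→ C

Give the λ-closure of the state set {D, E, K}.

Start with {D, E, K}.
From D via λ: add I.
From K via λ: add J.
From J via λ: add F.
From F via λ: add L.
No new states can be added; the closed set is {D, E, F, I, J, K, L}.

{D, E, F, I, J, K, L}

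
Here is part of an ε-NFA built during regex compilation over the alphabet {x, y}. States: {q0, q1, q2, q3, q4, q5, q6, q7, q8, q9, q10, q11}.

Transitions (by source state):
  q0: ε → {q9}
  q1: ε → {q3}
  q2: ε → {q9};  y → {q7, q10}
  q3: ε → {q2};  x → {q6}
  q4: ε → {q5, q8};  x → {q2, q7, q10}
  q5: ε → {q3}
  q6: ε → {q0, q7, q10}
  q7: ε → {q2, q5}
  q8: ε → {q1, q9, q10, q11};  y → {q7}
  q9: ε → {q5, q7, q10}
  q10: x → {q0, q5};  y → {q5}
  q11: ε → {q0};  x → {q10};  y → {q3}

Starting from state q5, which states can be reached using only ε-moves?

{q2, q3, q5, q7, q9, q10}

Start with {q5}.
From q5 via ε: add q3.
From q3 via ε: add q2.
From q2 via ε: add q9.
From q9 via ε: add q7, q10.
No new states can be added; the closed set is {q2, q3, q5, q7, q9, q10}.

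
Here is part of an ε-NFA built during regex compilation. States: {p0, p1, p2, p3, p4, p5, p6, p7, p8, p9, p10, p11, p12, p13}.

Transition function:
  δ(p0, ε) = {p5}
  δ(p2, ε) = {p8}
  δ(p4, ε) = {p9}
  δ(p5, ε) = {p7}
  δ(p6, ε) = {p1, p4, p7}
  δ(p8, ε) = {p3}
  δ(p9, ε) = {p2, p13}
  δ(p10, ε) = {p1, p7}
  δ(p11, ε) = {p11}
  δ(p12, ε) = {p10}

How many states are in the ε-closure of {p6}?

9

Start with {p6}.
From p6 via ε: add p1, p4, p7.
From p4 via ε: add p9.
From p9 via ε: add p2, p13.
From p2 via ε: add p8.
From p8 via ε: add p3.
ε-closure = {p1, p2, p3, p4, p6, p7, p8, p9, p13}, which has 9 states.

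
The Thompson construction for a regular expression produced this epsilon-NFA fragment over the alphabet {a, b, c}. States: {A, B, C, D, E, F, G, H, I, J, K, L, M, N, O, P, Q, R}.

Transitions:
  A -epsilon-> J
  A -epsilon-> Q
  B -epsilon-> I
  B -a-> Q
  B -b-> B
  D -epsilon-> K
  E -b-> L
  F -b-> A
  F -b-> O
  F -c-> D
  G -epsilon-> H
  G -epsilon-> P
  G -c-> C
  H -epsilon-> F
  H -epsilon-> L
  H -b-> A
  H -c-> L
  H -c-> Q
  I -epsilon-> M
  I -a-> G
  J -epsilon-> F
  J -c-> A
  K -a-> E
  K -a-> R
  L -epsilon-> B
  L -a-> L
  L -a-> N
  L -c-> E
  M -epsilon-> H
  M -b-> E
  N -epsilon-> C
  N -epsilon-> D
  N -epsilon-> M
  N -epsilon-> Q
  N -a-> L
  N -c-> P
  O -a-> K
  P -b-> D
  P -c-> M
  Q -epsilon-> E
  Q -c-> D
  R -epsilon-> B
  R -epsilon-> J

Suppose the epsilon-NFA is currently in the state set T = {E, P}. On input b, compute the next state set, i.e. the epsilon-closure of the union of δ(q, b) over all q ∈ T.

{B, D, F, H, I, K, L, M}

E on b → {L}.
P on b → {D}.
Union after reading b: {D, L}.
Now take the epsilon-closure:
From D via epsilon: add K.
From L via epsilon: add B.
From B via epsilon: add I.
From I via epsilon: add M.
From M via epsilon: add H.
From H via epsilon: add F.
No new states can be added; the closed set is {B, D, F, H, I, K, L, M}.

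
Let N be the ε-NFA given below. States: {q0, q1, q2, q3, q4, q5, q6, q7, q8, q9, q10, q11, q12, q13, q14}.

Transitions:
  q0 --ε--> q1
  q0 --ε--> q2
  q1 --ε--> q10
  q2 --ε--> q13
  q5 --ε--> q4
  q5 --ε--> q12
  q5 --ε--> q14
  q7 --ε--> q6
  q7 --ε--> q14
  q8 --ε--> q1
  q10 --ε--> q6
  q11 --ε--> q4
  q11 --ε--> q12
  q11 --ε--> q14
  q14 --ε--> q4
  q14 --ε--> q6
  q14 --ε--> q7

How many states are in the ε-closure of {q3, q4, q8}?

Start with {q3, q4, q8}.
From q8 via ε: add q1.
From q1 via ε: add q10.
From q10 via ε: add q6.
ε-closure = {q1, q3, q4, q6, q8, q10}, which has 6 states.

6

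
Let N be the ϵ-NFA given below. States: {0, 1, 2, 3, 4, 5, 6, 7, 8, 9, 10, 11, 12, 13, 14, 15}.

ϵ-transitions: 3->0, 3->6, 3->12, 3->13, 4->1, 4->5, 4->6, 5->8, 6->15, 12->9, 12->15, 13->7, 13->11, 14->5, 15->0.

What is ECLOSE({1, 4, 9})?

{0, 1, 4, 5, 6, 8, 9, 15}

Start with {1, 4, 9}.
From 4 via ϵ: add 5, 6.
From 5 via ϵ: add 8.
From 6 via ϵ: add 15.
From 15 via ϵ: add 0.
No new states can be added; the closed set is {0, 1, 4, 5, 6, 8, 9, 15}.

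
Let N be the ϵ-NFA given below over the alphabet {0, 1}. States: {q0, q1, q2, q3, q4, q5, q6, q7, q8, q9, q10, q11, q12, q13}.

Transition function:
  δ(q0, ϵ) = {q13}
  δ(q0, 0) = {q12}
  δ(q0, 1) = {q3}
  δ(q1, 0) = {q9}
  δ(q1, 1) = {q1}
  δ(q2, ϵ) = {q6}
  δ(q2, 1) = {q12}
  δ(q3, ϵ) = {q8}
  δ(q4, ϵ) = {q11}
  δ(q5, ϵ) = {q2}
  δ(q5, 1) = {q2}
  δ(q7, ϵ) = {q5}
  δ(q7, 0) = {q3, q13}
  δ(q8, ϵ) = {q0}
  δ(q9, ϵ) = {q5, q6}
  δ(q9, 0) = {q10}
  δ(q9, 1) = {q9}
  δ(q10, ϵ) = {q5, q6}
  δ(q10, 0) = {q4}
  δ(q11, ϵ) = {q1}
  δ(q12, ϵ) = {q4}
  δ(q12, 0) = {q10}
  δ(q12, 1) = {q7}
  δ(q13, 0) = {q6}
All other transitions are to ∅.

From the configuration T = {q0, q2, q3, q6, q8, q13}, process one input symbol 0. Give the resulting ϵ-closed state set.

{q1, q4, q6, q11, q12}

q0 on 0 → {q12}.
q13 on 0 → {q6}.
No 0-transition from q2, q3, q6, q8.
Union after reading 0: {q6, q12}.
Now take the ϵ-closure:
From q12 via ϵ: add q4.
From q4 via ϵ: add q11.
From q11 via ϵ: add q1.
No new states can be added; the closed set is {q1, q4, q6, q11, q12}.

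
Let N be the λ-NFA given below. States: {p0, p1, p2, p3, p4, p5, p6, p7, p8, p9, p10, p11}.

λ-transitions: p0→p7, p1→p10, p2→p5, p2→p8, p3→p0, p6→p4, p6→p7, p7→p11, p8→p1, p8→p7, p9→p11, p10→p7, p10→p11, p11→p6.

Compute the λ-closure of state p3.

Start with {p3}.
From p3 via λ: add p0.
From p0 via λ: add p7.
From p7 via λ: add p11.
From p11 via λ: add p6.
From p6 via λ: add p4.
No new states can be added; the closed set is {p0, p3, p4, p6, p7, p11}.

{p0, p3, p4, p6, p7, p11}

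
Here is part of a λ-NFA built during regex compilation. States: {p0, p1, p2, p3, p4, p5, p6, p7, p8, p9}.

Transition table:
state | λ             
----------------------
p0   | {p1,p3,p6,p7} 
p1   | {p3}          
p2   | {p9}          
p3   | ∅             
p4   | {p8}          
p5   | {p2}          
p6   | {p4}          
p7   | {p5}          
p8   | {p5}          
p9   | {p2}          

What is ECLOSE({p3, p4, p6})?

Start with {p3, p4, p6}.
From p4 via λ: add p8.
From p8 via λ: add p5.
From p5 via λ: add p2.
From p2 via λ: add p9.
No new states can be added; the closed set is {p2, p3, p4, p5, p6, p8, p9}.

{p2, p3, p4, p5, p6, p8, p9}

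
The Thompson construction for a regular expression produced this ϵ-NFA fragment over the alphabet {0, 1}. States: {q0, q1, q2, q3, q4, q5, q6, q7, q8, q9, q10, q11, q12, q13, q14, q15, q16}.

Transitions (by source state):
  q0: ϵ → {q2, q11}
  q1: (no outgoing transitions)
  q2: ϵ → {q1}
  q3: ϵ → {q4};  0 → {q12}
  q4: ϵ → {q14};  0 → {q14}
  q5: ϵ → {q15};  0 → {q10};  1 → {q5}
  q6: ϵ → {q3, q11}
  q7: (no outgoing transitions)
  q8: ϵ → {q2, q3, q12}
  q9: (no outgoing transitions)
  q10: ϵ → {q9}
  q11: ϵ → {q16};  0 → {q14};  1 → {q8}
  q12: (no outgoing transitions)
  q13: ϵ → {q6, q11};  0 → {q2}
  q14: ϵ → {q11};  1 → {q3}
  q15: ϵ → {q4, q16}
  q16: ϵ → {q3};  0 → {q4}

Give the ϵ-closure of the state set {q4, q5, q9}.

{q3, q4, q5, q9, q11, q14, q15, q16}

Start with {q4, q5, q9}.
From q4 via ϵ: add q14.
From q5 via ϵ: add q15.
From q14 via ϵ: add q11.
From q15 via ϵ: add q16.
From q16 via ϵ: add q3.
No new states can be added; the closed set is {q3, q4, q5, q9, q11, q14, q15, q16}.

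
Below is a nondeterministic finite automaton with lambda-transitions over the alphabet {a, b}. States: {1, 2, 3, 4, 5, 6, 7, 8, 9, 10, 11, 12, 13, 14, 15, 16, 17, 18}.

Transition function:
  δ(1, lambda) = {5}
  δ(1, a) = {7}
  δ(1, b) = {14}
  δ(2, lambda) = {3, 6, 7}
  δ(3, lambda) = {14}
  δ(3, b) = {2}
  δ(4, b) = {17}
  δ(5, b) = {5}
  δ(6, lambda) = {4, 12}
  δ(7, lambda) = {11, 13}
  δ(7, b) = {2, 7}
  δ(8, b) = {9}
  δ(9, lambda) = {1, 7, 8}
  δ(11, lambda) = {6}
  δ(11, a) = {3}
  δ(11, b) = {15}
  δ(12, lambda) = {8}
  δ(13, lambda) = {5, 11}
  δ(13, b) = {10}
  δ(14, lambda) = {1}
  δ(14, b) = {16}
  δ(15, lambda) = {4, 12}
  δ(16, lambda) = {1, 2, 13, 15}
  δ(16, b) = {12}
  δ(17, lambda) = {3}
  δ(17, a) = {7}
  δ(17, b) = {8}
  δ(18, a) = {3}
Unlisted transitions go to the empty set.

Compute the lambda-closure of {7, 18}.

{4, 5, 6, 7, 8, 11, 12, 13, 18}

Start with {7, 18}.
From 7 via lambda: add 11, 13.
From 11 via lambda: add 6.
From 13 via lambda: add 5.
From 6 via lambda: add 4, 12.
From 12 via lambda: add 8.
No new states can be added; the closed set is {4, 5, 6, 7, 8, 11, 12, 13, 18}.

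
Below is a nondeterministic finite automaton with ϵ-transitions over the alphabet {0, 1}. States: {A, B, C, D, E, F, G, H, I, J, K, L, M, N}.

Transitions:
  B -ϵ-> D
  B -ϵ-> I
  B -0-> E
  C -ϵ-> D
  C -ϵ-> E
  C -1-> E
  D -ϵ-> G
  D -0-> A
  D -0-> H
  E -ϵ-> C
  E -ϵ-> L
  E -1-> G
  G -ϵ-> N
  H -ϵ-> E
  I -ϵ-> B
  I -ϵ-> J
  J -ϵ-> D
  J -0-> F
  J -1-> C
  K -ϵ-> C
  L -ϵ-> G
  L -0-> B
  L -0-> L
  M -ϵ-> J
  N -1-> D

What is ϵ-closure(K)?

Start with {K}.
From K via ϵ: add C.
From C via ϵ: add D, E.
From D via ϵ: add G.
From E via ϵ: add L.
From G via ϵ: add N.
No new states can be added; the closed set is {C, D, E, G, K, L, N}.

{C, D, E, G, K, L, N}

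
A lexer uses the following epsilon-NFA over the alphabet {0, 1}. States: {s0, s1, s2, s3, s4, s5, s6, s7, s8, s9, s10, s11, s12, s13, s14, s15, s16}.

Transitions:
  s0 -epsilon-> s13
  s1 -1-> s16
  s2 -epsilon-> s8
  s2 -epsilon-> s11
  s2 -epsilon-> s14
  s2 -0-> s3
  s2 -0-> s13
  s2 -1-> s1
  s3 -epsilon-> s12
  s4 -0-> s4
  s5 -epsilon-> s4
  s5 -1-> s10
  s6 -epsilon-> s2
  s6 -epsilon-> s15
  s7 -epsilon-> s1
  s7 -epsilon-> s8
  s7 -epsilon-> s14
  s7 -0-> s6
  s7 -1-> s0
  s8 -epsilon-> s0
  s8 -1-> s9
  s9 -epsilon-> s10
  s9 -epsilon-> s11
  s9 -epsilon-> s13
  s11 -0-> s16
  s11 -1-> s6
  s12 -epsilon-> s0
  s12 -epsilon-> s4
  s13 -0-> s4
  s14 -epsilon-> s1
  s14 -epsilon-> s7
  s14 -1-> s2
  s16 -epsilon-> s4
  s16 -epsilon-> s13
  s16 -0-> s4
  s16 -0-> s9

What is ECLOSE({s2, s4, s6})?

{s0, s1, s2, s4, s6, s7, s8, s11, s13, s14, s15}

Start with {s2, s4, s6}.
From s2 via epsilon: add s8, s11, s14.
From s6 via epsilon: add s15.
From s8 via epsilon: add s0.
From s14 via epsilon: add s1, s7.
From s0 via epsilon: add s13.
No new states can be added; the closed set is {s0, s1, s2, s4, s6, s7, s8, s11, s13, s14, s15}.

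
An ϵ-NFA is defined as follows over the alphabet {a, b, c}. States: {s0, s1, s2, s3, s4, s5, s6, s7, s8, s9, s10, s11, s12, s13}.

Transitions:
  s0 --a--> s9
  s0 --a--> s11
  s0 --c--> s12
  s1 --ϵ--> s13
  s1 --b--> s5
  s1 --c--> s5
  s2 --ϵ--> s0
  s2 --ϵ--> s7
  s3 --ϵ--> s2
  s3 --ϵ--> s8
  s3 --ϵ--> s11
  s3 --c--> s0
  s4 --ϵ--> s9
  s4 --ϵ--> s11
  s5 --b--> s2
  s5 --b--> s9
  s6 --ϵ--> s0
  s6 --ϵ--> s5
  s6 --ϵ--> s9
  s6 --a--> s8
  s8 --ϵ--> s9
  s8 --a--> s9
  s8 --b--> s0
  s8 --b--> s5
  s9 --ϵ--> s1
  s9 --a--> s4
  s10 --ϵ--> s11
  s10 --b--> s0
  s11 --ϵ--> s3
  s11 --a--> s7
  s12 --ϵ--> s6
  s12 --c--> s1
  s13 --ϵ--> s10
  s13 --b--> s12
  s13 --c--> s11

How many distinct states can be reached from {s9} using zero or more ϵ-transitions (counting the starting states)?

Start with {s9}.
From s9 via ϵ: add s1.
From s1 via ϵ: add s13.
From s13 via ϵ: add s10.
From s10 via ϵ: add s11.
From s11 via ϵ: add s3.
From s3 via ϵ: add s2, s8.
From s2 via ϵ: add s0, s7.
ϵ-closure = {s0, s1, s2, s3, s7, s8, s9, s10, s11, s13}, which has 10 states.

10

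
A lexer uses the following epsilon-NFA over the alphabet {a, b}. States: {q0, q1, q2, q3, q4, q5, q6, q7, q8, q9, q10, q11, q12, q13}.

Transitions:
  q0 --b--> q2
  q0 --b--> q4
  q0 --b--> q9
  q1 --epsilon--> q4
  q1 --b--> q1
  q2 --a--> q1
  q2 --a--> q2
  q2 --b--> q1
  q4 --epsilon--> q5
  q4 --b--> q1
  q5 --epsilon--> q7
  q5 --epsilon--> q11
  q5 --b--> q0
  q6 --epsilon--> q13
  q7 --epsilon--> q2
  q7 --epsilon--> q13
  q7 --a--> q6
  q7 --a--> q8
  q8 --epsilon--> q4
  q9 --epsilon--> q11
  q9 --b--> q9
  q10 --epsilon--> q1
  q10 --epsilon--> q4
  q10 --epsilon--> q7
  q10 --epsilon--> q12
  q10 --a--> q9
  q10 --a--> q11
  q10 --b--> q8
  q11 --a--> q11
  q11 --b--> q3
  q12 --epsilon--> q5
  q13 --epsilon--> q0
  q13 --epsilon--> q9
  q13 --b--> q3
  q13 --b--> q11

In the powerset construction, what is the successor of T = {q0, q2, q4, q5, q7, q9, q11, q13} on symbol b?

{q0, q1, q2, q3, q4, q5, q7, q9, q11, q13}

q0 on b → {q2, q4, q9}.
q2 on b → {q1}.
q4 on b → {q1}.
q5 on b → {q0}.
q9 on b → {q9}.
q11 on b → {q3}.
q13 on b → {q3, q11}.
No b-transition from q7.
Union after reading b: {q0, q1, q2, q3, q4, q9, q11}.
Now take the epsilon-closure:
From q4 via epsilon: add q5.
From q5 via epsilon: add q7.
From q7 via epsilon: add q13.
No new states can be added; the closed set is {q0, q1, q2, q3, q4, q5, q7, q9, q11, q13}.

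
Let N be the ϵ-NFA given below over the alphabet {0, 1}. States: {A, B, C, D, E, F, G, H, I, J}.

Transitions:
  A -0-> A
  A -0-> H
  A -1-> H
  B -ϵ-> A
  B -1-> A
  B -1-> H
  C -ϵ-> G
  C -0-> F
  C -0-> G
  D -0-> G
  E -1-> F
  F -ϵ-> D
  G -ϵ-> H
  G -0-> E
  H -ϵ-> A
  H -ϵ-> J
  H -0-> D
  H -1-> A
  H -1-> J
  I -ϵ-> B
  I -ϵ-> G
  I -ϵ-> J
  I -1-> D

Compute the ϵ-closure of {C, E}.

{A, C, E, G, H, J}

Start with {C, E}.
From C via ϵ: add G.
From G via ϵ: add H.
From H via ϵ: add A, J.
No new states can be added; the closed set is {A, C, E, G, H, J}.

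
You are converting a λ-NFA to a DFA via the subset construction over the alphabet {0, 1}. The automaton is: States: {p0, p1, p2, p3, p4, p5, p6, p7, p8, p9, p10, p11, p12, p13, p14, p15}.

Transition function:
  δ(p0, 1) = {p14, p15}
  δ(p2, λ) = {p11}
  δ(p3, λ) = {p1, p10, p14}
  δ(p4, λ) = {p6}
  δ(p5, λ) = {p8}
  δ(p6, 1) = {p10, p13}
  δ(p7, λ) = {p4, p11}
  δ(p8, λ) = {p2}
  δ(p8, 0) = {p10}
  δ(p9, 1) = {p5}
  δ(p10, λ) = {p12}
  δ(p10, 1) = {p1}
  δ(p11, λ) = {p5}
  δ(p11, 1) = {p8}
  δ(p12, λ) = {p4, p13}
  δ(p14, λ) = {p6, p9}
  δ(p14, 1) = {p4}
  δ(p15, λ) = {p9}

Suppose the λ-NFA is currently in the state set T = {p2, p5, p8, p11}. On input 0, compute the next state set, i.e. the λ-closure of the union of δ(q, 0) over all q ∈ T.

{p4, p6, p10, p12, p13}

p8 on 0 → {p10}.
No 0-transition from p2, p5, p11.
Union after reading 0: {p10}.
Now take the λ-closure:
From p10 via λ: add p12.
From p12 via λ: add p4, p13.
From p4 via λ: add p6.
No new states can be added; the closed set is {p4, p6, p10, p12, p13}.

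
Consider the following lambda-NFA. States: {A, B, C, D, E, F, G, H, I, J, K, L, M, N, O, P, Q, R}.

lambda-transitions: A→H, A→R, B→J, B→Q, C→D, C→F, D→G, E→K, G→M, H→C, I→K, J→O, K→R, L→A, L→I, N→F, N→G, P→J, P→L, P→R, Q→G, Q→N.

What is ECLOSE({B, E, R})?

{B, E, F, G, J, K, M, N, O, Q, R}

Start with {B, E, R}.
From B via lambda: add J, Q.
From E via lambda: add K.
From J via lambda: add O.
From Q via lambda: add G, N.
From G via lambda: add M.
From N via lambda: add F.
No new states can be added; the closed set is {B, E, F, G, J, K, M, N, O, Q, R}.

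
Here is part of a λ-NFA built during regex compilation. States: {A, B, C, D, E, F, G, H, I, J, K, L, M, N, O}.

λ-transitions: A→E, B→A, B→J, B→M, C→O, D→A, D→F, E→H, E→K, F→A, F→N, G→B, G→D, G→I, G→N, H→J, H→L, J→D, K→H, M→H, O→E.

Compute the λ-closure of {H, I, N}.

{A, D, E, F, H, I, J, K, L, N}

Start with {H, I, N}.
From H via λ: add J, L.
From J via λ: add D.
From D via λ: add A, F.
From A via λ: add E.
From E via λ: add K.
No new states can be added; the closed set is {A, D, E, F, H, I, J, K, L, N}.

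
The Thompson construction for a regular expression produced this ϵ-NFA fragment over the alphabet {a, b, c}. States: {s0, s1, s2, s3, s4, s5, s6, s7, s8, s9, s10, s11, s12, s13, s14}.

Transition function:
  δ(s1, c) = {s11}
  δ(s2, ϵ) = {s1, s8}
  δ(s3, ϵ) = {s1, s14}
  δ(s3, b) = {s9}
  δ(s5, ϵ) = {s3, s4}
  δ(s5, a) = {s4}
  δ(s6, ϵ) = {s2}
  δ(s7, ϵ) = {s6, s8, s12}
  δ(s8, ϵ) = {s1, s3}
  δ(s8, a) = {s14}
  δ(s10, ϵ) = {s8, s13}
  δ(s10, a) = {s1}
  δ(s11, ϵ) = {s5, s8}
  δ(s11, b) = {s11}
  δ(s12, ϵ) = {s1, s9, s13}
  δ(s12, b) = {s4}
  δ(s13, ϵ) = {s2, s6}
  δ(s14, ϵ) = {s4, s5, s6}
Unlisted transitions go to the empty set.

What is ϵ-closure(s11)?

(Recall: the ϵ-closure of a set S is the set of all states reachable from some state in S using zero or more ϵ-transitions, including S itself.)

Start with {s11}.
From s11 via ϵ: add s5, s8.
From s5 via ϵ: add s3, s4.
From s8 via ϵ: add s1.
From s3 via ϵ: add s14.
From s14 via ϵ: add s6.
From s6 via ϵ: add s2.
No new states can be added; the closed set is {s1, s2, s3, s4, s5, s6, s8, s11, s14}.

{s1, s2, s3, s4, s5, s6, s8, s11, s14}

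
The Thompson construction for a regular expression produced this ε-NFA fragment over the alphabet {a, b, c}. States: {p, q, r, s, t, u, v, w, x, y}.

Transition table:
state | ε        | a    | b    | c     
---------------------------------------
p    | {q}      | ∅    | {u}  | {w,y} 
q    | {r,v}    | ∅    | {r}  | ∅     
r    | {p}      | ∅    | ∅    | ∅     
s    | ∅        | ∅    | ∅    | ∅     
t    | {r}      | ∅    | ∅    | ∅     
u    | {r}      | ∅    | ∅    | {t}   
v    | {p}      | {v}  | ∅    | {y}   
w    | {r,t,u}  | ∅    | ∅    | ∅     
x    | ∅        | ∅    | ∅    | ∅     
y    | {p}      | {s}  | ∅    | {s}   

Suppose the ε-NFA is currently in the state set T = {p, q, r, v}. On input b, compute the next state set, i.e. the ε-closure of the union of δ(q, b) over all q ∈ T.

p on b → {u}.
q on b → {r}.
No b-transition from r, v.
Union after reading b: {r, u}.
Now take the ε-closure:
From r via ε: add p.
From p via ε: add q.
From q via ε: add v.
No new states can be added; the closed set is {p, q, r, u, v}.

{p, q, r, u, v}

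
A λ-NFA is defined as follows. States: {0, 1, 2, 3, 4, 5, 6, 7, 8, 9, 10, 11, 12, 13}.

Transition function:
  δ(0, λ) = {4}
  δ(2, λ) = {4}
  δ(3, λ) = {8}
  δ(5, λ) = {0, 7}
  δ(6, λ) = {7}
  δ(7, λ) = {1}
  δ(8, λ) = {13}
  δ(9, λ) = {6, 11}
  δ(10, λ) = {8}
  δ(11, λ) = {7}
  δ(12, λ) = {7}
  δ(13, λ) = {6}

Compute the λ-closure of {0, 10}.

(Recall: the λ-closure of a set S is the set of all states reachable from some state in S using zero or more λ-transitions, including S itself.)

Start with {0, 10}.
From 0 via λ: add 4.
From 10 via λ: add 8.
From 8 via λ: add 13.
From 13 via λ: add 6.
From 6 via λ: add 7.
From 7 via λ: add 1.
No new states can be added; the closed set is {0, 1, 4, 6, 7, 8, 10, 13}.

{0, 1, 4, 6, 7, 8, 10, 13}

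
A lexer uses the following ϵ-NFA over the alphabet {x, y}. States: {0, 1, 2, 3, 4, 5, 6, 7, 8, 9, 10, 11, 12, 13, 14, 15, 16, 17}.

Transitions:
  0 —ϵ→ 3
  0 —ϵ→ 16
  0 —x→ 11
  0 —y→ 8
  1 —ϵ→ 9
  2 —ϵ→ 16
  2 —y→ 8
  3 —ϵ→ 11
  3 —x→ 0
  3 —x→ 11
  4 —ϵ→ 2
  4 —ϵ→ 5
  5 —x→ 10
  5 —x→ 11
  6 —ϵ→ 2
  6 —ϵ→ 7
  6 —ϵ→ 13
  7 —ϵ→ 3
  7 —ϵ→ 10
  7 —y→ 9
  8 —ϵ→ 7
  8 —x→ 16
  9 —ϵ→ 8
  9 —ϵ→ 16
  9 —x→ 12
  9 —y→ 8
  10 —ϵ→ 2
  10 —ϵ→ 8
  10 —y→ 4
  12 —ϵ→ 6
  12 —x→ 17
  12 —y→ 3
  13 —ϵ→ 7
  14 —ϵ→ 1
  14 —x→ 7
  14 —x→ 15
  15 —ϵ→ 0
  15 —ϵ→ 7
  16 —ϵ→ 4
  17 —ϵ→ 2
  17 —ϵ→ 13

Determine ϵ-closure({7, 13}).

{2, 3, 4, 5, 7, 8, 10, 11, 13, 16}

Start with {7, 13}.
From 7 via ϵ: add 3, 10.
From 3 via ϵ: add 11.
From 10 via ϵ: add 2, 8.
From 2 via ϵ: add 16.
From 16 via ϵ: add 4.
From 4 via ϵ: add 5.
No new states can be added; the closed set is {2, 3, 4, 5, 7, 8, 10, 11, 13, 16}.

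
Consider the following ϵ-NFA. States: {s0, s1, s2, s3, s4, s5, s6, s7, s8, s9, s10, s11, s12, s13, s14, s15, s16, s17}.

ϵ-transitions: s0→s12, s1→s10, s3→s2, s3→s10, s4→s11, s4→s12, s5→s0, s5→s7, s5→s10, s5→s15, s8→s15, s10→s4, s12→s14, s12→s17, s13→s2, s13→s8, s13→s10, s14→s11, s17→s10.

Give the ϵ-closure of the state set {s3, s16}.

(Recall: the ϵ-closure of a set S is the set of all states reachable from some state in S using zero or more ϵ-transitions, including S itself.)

{s2, s3, s4, s10, s11, s12, s14, s16, s17}

Start with {s3, s16}.
From s3 via ϵ: add s2, s10.
From s10 via ϵ: add s4.
From s4 via ϵ: add s11, s12.
From s12 via ϵ: add s14, s17.
No new states can be added; the closed set is {s2, s3, s4, s10, s11, s12, s14, s16, s17}.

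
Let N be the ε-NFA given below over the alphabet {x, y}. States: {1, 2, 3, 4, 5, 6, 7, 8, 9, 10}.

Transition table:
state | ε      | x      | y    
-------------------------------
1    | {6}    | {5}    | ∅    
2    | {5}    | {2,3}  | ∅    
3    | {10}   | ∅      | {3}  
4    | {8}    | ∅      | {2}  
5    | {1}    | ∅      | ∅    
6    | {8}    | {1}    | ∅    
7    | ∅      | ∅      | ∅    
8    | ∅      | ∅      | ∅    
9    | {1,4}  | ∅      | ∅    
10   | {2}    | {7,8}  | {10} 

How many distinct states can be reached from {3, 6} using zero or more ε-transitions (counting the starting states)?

Start with {3, 6}.
From 3 via ε: add 10.
From 6 via ε: add 8.
From 10 via ε: add 2.
From 2 via ε: add 5.
From 5 via ε: add 1.
ε-closure = {1, 2, 3, 5, 6, 8, 10}, which has 7 states.

7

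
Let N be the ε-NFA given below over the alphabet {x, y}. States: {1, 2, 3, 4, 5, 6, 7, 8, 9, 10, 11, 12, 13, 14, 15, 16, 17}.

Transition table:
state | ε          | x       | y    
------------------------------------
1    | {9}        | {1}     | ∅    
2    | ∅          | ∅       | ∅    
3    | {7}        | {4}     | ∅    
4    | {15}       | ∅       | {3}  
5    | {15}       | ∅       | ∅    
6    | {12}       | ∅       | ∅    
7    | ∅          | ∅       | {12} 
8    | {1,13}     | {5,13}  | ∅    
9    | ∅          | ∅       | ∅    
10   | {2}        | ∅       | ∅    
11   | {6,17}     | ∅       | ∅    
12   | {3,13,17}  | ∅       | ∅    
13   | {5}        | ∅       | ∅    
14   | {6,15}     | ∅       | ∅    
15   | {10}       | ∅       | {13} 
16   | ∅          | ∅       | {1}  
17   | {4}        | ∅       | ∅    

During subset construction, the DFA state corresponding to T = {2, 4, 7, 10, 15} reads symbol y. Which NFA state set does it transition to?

4 on y → {3}.
7 on y → {12}.
15 on y → {13}.
No y-transition from 2, 10.
Union after reading y: {3, 12, 13}.
Now take the ε-closure:
From 3 via ε: add 7.
From 12 via ε: add 17.
From 13 via ε: add 5.
From 5 via ε: add 15.
From 17 via ε: add 4.
From 15 via ε: add 10.
From 10 via ε: add 2.
No new states can be added; the closed set is {2, 3, 4, 5, 7, 10, 12, 13, 15, 17}.

{2, 3, 4, 5, 7, 10, 12, 13, 15, 17}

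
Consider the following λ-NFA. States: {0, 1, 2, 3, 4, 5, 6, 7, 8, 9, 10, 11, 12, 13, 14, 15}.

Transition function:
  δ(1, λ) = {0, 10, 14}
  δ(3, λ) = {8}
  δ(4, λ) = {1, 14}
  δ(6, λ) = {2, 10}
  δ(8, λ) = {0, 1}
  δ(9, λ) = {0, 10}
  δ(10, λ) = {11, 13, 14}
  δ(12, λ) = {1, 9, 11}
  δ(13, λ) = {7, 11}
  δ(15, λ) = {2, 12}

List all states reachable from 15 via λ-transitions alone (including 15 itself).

Start with {15}.
From 15 via λ: add 2, 12.
From 12 via λ: add 1, 9, 11.
From 1 via λ: add 0, 10, 14.
From 10 via λ: add 13.
From 13 via λ: add 7.
No new states can be added; the closed set is {0, 1, 2, 7, 9, 10, 11, 12, 13, 14, 15}.

{0, 1, 2, 7, 9, 10, 11, 12, 13, 14, 15}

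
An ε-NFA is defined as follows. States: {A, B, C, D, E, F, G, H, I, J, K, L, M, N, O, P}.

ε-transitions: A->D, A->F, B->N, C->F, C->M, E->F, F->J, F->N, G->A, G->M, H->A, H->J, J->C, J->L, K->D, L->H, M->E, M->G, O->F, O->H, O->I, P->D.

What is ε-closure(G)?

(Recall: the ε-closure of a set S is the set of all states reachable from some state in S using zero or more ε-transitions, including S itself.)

Start with {G}.
From G via ε: add A, M.
From A via ε: add D, F.
From M via ε: add E.
From F via ε: add J, N.
From J via ε: add C, L.
From L via ε: add H.
No new states can be added; the closed set is {A, C, D, E, F, G, H, J, L, M, N}.

{A, C, D, E, F, G, H, J, L, M, N}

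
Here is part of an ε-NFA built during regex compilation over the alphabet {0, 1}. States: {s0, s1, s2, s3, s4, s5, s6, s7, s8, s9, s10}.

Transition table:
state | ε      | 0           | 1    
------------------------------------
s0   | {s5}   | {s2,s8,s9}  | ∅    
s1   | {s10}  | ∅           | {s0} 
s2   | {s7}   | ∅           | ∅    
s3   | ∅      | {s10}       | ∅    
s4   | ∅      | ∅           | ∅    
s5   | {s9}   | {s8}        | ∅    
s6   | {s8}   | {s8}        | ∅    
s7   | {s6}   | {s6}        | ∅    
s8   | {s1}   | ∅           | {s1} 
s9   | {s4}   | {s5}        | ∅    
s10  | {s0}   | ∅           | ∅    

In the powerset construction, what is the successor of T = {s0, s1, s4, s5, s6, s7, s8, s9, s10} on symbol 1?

s1 on 1 → {s0}.
s8 on 1 → {s1}.
No 1-transition from s0, s4, s5, s6, s7, s9, s10.
Union after reading 1: {s0, s1}.
Now take the ε-closure:
From s0 via ε: add s5.
From s1 via ε: add s10.
From s5 via ε: add s9.
From s9 via ε: add s4.
No new states can be added; the closed set is {s0, s1, s4, s5, s9, s10}.

{s0, s1, s4, s5, s9, s10}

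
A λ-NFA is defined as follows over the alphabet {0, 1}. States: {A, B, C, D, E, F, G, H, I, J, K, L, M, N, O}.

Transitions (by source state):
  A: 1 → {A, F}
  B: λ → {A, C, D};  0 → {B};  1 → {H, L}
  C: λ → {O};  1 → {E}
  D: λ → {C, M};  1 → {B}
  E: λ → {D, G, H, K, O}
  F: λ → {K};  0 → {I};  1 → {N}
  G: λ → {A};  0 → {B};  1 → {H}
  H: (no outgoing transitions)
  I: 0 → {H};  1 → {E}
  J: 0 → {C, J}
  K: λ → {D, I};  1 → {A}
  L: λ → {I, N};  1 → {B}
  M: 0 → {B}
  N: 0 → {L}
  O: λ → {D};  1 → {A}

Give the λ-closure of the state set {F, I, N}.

{C, D, F, I, K, M, N, O}

Start with {F, I, N}.
From F via λ: add K.
From K via λ: add D.
From D via λ: add C, M.
From C via λ: add O.
No new states can be added; the closed set is {C, D, F, I, K, M, N, O}.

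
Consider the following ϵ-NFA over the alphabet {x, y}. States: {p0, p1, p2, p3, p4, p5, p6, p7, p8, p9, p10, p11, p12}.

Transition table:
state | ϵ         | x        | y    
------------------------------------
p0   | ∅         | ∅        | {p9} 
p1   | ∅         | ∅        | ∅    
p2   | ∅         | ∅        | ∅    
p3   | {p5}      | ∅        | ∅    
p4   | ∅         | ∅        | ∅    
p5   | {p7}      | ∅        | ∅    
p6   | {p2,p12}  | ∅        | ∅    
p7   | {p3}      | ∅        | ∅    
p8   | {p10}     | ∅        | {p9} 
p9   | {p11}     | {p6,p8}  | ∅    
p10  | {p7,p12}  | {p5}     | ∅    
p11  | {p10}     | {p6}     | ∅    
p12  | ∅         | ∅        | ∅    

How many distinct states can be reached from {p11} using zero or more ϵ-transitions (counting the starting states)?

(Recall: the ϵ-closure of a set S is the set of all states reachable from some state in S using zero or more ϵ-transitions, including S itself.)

Start with {p11}.
From p11 via ϵ: add p10.
From p10 via ϵ: add p7, p12.
From p7 via ϵ: add p3.
From p3 via ϵ: add p5.
ϵ-closure = {p3, p5, p7, p10, p11, p12}, which has 6 states.

6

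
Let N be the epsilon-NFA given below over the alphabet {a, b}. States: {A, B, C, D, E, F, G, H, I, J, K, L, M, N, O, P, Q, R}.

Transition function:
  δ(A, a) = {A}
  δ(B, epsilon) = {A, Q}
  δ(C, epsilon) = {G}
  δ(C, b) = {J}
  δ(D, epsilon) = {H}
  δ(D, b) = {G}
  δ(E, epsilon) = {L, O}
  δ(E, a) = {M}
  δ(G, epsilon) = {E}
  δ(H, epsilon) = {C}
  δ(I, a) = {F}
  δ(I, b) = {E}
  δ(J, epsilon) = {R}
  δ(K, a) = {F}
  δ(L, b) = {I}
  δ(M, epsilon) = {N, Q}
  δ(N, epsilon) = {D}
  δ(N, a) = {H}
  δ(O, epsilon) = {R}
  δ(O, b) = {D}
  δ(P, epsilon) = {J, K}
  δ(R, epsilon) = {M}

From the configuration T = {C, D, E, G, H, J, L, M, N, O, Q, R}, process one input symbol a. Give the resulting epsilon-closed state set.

{C, D, E, G, H, L, M, N, O, Q, R}

E on a → {M}.
N on a → {H}.
No a-transition from C, D, G, H, J, L, M, O, Q, R.
Union after reading a: {H, M}.
Now take the epsilon-closure:
From H via epsilon: add C.
From M via epsilon: add N, Q.
From C via epsilon: add G.
From N via epsilon: add D.
From G via epsilon: add E.
From E via epsilon: add L, O.
From O via epsilon: add R.
No new states can be added; the closed set is {C, D, E, G, H, L, M, N, O, Q, R}.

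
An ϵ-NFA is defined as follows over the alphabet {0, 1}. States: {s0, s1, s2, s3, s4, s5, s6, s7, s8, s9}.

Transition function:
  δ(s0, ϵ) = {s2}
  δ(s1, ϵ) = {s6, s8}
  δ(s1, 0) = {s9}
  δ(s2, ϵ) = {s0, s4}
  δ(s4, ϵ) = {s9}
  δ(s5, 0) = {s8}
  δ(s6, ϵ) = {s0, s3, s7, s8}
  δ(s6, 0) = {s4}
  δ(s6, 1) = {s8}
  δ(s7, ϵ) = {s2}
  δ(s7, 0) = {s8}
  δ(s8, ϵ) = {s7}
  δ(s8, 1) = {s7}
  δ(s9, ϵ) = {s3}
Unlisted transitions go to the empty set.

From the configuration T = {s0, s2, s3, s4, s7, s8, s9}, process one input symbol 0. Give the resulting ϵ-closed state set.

s7 on 0 → {s8}.
No 0-transition from s0, s2, s3, s4, s8, s9.
Union after reading 0: {s8}.
Now take the ϵ-closure:
From s8 via ϵ: add s7.
From s7 via ϵ: add s2.
From s2 via ϵ: add s0, s4.
From s4 via ϵ: add s9.
From s9 via ϵ: add s3.
No new states can be added; the closed set is {s0, s2, s3, s4, s7, s8, s9}.

{s0, s2, s3, s4, s7, s8, s9}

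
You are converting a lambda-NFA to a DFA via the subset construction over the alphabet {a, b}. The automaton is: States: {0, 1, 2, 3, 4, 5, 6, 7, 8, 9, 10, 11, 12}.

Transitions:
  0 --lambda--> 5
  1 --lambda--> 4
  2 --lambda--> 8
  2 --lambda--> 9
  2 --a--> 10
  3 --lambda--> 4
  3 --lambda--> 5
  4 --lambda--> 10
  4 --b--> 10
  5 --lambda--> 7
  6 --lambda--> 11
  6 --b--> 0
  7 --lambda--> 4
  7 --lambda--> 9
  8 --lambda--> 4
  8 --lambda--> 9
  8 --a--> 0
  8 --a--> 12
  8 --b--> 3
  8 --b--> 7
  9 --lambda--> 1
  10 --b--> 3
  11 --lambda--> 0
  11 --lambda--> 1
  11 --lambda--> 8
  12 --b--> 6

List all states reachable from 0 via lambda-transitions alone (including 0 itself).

Start with {0}.
From 0 via lambda: add 5.
From 5 via lambda: add 7.
From 7 via lambda: add 4, 9.
From 4 via lambda: add 10.
From 9 via lambda: add 1.
No new states can be added; the closed set is {0, 1, 4, 5, 7, 9, 10}.

{0, 1, 4, 5, 7, 9, 10}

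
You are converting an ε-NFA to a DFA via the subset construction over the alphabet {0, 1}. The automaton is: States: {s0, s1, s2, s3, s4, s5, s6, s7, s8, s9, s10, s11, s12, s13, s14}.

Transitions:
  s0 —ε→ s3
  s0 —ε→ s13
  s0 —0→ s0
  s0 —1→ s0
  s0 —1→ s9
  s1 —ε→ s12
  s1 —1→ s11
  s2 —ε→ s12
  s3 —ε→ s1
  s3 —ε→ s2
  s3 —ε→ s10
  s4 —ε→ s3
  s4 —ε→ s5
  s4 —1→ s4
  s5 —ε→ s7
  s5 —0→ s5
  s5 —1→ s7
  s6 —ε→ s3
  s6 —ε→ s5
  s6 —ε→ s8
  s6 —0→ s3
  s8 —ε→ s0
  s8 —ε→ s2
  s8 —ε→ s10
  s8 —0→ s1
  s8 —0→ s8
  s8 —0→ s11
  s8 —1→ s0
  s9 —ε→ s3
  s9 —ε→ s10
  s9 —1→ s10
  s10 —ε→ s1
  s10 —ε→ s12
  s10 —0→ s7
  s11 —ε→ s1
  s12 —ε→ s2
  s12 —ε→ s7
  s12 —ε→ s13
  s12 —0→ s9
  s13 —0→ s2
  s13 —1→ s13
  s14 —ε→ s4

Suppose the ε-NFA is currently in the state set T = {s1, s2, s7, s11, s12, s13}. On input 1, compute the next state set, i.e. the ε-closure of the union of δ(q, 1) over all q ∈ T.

{s1, s2, s7, s11, s12, s13}

s1 on 1 → {s11}.
s13 on 1 → {s13}.
No 1-transition from s2, s7, s11, s12.
Union after reading 1: {s11, s13}.
Now take the ε-closure:
From s11 via ε: add s1.
From s1 via ε: add s12.
From s12 via ε: add s2, s7.
No new states can be added; the closed set is {s1, s2, s7, s11, s12, s13}.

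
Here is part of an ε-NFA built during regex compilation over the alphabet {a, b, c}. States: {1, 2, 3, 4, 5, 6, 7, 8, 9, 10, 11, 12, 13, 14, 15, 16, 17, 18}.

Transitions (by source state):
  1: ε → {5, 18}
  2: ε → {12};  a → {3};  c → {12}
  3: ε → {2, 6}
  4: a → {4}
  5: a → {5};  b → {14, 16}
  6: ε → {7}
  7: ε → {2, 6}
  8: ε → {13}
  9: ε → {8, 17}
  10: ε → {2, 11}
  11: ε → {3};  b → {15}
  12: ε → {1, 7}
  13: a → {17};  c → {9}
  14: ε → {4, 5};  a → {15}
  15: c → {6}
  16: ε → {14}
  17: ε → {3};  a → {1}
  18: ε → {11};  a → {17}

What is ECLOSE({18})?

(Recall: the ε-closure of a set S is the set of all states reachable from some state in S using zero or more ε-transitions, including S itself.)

Start with {18}.
From 18 via ε: add 11.
From 11 via ε: add 3.
From 3 via ε: add 2, 6.
From 2 via ε: add 12.
From 6 via ε: add 7.
From 12 via ε: add 1.
From 1 via ε: add 5.
No new states can be added; the closed set is {1, 2, 3, 5, 6, 7, 11, 12, 18}.

{1, 2, 3, 5, 6, 7, 11, 12, 18}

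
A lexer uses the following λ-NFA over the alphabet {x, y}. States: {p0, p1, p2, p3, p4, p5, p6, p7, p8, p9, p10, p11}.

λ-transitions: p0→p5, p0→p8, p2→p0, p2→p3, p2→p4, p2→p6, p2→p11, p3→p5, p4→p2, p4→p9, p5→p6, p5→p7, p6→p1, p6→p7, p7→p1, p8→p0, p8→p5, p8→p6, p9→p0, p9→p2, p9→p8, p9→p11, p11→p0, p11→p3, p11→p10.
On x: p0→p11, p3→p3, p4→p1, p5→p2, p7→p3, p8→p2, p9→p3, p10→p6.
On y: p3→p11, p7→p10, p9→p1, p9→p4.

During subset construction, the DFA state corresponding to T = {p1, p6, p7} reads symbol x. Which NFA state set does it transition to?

{p1, p3, p5, p6, p7}

p7 on x → {p3}.
No x-transition from p1, p6.
Union after reading x: {p3}.
Now take the λ-closure:
From p3 via λ: add p5.
From p5 via λ: add p6, p7.
From p6 via λ: add p1.
No new states can be added; the closed set is {p1, p3, p5, p6, p7}.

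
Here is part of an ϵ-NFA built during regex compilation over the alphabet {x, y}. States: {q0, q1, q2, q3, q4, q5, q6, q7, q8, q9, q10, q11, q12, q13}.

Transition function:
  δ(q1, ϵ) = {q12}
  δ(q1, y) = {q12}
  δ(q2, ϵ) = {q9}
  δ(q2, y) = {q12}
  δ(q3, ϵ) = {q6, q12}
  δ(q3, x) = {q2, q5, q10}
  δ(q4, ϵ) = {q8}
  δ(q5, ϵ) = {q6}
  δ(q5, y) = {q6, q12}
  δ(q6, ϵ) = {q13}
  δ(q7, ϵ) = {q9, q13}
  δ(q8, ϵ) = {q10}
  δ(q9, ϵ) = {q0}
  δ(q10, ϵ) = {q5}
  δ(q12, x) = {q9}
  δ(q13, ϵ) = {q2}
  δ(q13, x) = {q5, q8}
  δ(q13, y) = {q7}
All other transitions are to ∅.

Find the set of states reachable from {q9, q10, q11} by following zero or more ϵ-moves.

Start with {q9, q10, q11}.
From q9 via ϵ: add q0.
From q10 via ϵ: add q5.
From q5 via ϵ: add q6.
From q6 via ϵ: add q13.
From q13 via ϵ: add q2.
No new states can be added; the closed set is {q0, q2, q5, q6, q9, q10, q11, q13}.

{q0, q2, q5, q6, q9, q10, q11, q13}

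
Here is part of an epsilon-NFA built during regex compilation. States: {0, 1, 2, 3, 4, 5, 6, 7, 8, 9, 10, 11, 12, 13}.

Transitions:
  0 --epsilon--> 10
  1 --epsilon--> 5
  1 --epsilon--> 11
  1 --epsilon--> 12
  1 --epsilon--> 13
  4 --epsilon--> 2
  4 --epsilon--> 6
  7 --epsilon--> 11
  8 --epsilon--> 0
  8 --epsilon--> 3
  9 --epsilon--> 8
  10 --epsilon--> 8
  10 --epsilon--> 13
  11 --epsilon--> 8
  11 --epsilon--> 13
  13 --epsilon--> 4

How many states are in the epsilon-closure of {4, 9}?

9

Start with {4, 9}.
From 4 via epsilon: add 2, 6.
From 9 via epsilon: add 8.
From 8 via epsilon: add 0, 3.
From 0 via epsilon: add 10.
From 10 via epsilon: add 13.
epsilon-closure = {0, 2, 3, 4, 6, 8, 9, 10, 13}, which has 9 states.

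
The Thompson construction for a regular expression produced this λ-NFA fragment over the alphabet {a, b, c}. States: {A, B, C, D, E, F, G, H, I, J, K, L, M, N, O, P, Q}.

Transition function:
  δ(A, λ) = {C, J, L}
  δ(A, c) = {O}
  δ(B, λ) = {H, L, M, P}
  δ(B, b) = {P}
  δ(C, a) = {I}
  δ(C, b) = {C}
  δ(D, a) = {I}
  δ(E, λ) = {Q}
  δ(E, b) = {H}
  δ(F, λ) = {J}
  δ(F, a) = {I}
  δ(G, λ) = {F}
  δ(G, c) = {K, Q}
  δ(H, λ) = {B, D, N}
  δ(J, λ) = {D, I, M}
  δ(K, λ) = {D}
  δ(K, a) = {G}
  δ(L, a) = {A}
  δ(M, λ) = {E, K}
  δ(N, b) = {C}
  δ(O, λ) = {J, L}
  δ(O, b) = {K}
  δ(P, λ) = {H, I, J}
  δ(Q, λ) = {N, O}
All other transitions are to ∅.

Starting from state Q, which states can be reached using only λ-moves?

Start with {Q}.
From Q via λ: add N, O.
From O via λ: add J, L.
From J via λ: add D, I, M.
From M via λ: add E, K.
No new states can be added; the closed set is {D, E, I, J, K, L, M, N, O, Q}.

{D, E, I, J, K, L, M, N, O, Q}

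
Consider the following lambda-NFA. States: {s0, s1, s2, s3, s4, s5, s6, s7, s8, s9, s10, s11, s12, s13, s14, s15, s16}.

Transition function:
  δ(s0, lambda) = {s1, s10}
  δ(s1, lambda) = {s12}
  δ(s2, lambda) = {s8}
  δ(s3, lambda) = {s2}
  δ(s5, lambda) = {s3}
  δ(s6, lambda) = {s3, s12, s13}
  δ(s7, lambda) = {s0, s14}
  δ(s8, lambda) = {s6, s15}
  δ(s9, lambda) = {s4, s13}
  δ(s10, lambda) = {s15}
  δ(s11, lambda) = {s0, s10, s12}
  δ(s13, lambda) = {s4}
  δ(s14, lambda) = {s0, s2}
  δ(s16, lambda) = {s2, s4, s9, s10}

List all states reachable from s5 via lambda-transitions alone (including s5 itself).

Start with {s5}.
From s5 via lambda: add s3.
From s3 via lambda: add s2.
From s2 via lambda: add s8.
From s8 via lambda: add s6, s15.
From s6 via lambda: add s12, s13.
From s13 via lambda: add s4.
No new states can be added; the closed set is {s2, s3, s4, s5, s6, s8, s12, s13, s15}.

{s2, s3, s4, s5, s6, s8, s12, s13, s15}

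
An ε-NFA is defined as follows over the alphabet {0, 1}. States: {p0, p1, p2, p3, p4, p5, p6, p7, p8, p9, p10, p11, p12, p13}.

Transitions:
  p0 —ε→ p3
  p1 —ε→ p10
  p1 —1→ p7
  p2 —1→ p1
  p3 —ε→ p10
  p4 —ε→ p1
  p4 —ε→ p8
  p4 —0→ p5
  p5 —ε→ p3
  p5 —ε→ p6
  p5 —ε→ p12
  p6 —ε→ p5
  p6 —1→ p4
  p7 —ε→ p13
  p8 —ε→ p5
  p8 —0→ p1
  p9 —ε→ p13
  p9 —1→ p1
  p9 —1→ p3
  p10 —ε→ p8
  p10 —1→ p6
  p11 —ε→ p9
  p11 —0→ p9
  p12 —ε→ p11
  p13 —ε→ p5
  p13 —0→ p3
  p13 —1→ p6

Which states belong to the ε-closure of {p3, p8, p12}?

{p3, p5, p6, p8, p9, p10, p11, p12, p13}

Start with {p3, p8, p12}.
From p3 via ε: add p10.
From p8 via ε: add p5.
From p12 via ε: add p11.
From p5 via ε: add p6.
From p11 via ε: add p9.
From p9 via ε: add p13.
No new states can be added; the closed set is {p3, p5, p6, p8, p9, p10, p11, p12, p13}.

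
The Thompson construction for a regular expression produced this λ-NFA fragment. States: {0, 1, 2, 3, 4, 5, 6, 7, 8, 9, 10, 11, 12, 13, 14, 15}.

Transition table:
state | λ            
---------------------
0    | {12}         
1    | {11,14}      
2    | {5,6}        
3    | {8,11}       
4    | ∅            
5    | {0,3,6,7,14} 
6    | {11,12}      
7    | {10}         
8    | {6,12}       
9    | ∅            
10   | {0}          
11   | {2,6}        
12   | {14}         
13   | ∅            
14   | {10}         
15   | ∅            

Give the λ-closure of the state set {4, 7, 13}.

{0, 4, 7, 10, 12, 13, 14}

Start with {4, 7, 13}.
From 7 via λ: add 10.
From 10 via λ: add 0.
From 0 via λ: add 12.
From 12 via λ: add 14.
No new states can be added; the closed set is {0, 4, 7, 10, 12, 13, 14}.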